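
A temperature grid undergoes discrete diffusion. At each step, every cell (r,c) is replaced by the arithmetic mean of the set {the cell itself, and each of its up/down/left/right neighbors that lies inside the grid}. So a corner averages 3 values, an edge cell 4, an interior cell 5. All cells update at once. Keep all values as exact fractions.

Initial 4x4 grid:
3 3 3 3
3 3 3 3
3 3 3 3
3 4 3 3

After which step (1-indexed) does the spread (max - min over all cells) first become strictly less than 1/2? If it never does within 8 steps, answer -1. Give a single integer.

Step 1: max=10/3, min=3, spread=1/3
  -> spread < 1/2 first at step 1
Step 2: max=391/120, min=3, spread=31/120
Step 3: max=3451/1080, min=3, spread=211/1080
Step 4: max=340843/108000, min=3, spread=16843/108000
Step 5: max=3054643/972000, min=27079/9000, spread=130111/972000
Step 6: max=91122367/29160000, min=1627159/540000, spread=3255781/29160000
Step 7: max=2724753691/874800000, min=1631107/540000, spread=82360351/874800000
Step 8: max=81483316891/26244000000, min=294106441/97200000, spread=2074577821/26244000000

Answer: 1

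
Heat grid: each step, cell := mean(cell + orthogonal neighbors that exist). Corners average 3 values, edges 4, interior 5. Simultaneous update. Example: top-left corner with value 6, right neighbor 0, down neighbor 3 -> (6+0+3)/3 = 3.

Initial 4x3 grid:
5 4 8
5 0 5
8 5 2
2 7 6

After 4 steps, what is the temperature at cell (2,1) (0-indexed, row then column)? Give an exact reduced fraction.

Step 1: cell (2,1) = 22/5
Step 2: cell (2,1) = 227/50
Step 3: cell (2,1) = 27601/6000
Step 4: cell (2,1) = 838177/180000
Full grid after step 4:
  581459/129600 3872231/864000 576809/129600
  246301/54000 1610179/360000 966829/216000
  255541/54000 838177/180000 329263/72000
  39779/8100 1042249/216000 102319/21600

Answer: 838177/180000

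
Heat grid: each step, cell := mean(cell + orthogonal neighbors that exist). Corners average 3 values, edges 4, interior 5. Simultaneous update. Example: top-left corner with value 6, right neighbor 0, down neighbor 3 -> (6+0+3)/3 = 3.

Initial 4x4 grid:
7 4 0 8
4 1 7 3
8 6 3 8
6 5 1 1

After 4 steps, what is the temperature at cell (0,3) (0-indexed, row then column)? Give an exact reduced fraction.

Answer: 35729/8100

Derivation:
Step 1: cell (0,3) = 11/3
Step 2: cell (0,3) = 179/36
Step 3: cell (0,3) = 2287/540
Step 4: cell (0,3) = 35729/8100
Full grid after step 4:
  95951/21600 4217/960 900049/216000 35729/8100
  34477/7200 262493/60000 19771/4500 908119/216000
  531811/108000 210953/45000 743093/180000 907751/216000
  16387/3240 491971/108000 452743/108000 251399/64800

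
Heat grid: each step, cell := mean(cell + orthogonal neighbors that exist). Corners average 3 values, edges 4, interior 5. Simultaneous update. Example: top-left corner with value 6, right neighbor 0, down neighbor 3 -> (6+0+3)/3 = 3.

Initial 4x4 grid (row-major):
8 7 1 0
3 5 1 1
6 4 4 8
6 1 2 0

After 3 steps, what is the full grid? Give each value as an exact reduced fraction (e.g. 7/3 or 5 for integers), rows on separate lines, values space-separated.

Answer: 721/144 1683/400 10631/3600 4789/2160
11713/2400 8247/2000 18127/6000 18397/7200
32003/7200 23051/6000 19493/6000 20237/7200
1741/432 6497/1800 5483/1800 6503/2160

Derivation:
After step 1:
  6 21/4 9/4 2/3
  11/2 4 12/5 5/2
  19/4 4 19/5 13/4
  13/3 13/4 7/4 10/3
After step 2:
  67/12 35/8 317/120 65/36
  81/16 423/100 299/100 529/240
  223/48 99/25 76/25 773/240
  37/9 10/3 91/30 25/9
After step 3:
  721/144 1683/400 10631/3600 4789/2160
  11713/2400 8247/2000 18127/6000 18397/7200
  32003/7200 23051/6000 19493/6000 20237/7200
  1741/432 6497/1800 5483/1800 6503/2160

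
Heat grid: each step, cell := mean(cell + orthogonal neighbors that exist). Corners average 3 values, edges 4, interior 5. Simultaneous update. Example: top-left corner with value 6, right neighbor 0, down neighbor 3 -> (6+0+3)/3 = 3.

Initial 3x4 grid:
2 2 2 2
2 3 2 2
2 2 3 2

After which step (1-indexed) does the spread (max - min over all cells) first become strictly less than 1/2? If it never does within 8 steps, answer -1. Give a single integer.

Answer: 2

Derivation:
Step 1: max=5/2, min=2, spread=1/2
Step 2: max=569/240, min=2, spread=89/240
  -> spread < 1/2 first at step 2
Step 3: max=5507/2400, min=1689/800, spread=11/60
Step 4: max=487547/216000, min=45817/21600, spread=29377/216000
Step 5: max=604171/270000, min=1164517/540000, spread=1753/21600
Step 6: max=12787807/5760000, min=84098041/38880000, spread=71029/1244160
Step 7: max=8614716229/3888000000, min=5074623619/2332800000, spread=7359853/182250000
Step 8: max=45826144567/20736000000, min=101681335807/46656000000, spread=45679663/1492992000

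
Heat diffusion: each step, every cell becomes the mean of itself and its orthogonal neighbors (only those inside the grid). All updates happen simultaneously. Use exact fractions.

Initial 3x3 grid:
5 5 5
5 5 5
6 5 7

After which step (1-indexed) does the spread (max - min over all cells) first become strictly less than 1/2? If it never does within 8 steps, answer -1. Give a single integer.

Answer: 3

Derivation:
Step 1: max=23/4, min=5, spread=3/4
Step 2: max=203/36, min=5, spread=23/36
Step 3: max=2357/432, min=731/144, spread=41/108
  -> spread < 1/2 first at step 3
Step 4: max=140491/25920, min=12361/2400, spread=34961/129600
Step 5: max=8341397/1555200, min=2683099/518400, spread=2921/15552
Step 6: max=498390859/93312000, min=162028453/31104000, spread=24611/186624
Step 7: max=29775071573/5598720000, min=361194433/69120000, spread=207329/2239488
Step 8: max=1782311880331/335923200000, min=586826314277/111974400000, spread=1746635/26873856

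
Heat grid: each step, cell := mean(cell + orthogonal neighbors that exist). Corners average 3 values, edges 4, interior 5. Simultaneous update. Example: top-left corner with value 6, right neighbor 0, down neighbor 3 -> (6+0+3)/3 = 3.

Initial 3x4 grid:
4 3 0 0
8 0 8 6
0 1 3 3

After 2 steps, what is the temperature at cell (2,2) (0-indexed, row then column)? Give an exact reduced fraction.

Answer: 243/80

Derivation:
Step 1: cell (2,2) = 15/4
Step 2: cell (2,2) = 243/80
Full grid after step 2:
  13/4 27/8 99/40 3
  15/4 263/100 363/100 273/80
  7/3 47/16 243/80 4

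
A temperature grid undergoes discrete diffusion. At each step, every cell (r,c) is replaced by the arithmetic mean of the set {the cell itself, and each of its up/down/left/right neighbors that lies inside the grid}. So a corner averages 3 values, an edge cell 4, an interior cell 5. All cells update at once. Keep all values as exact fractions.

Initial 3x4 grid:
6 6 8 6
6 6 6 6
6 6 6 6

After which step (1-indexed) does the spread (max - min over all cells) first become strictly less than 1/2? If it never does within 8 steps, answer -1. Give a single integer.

Step 1: max=20/3, min=6, spread=2/3
Step 2: max=391/60, min=6, spread=31/60
Step 3: max=3451/540, min=6, spread=211/540
  -> spread < 1/2 first at step 3
Step 4: max=340897/54000, min=5447/900, spread=14077/54000
Step 5: max=3056407/486000, min=327683/54000, spread=5363/24300
Step 6: max=91220809/14580000, min=182869/30000, spread=93859/583200
Step 7: max=5459074481/874800000, min=296936467/48600000, spread=4568723/34992000
Step 8: max=326708435629/52488000000, min=8929618889/1458000000, spread=8387449/83980800

Answer: 3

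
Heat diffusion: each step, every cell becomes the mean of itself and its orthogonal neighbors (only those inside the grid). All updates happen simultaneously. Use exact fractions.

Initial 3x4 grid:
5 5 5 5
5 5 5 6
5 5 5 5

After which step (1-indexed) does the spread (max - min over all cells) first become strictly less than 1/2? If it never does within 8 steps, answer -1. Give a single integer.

Answer: 1

Derivation:
Step 1: max=16/3, min=5, spread=1/3
  -> spread < 1/2 first at step 1
Step 2: max=1267/240, min=5, spread=67/240
Step 3: max=11237/2160, min=5, spread=437/2160
Step 4: max=4477531/864000, min=5009/1000, spread=29951/172800
Step 5: max=40095821/7776000, min=16954/3375, spread=206761/1555200
Step 6: max=16008195571/3110400000, min=27165671/5400000, spread=14430763/124416000
Step 7: max=958227741689/186624000000, min=2177652727/432000000, spread=139854109/1492992000
Step 8: max=57409671890251/11197440000000, min=196251228977/38880000000, spread=7114543559/89579520000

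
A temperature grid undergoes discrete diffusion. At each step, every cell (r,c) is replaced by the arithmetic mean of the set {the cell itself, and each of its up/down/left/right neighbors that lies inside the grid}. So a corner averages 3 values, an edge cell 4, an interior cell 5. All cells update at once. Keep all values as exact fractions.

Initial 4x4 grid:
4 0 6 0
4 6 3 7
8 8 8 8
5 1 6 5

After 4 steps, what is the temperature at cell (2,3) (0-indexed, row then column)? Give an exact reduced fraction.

Step 1: cell (2,3) = 7
Step 2: cell (2,3) = 733/120
Step 3: cell (2,3) = 10727/1800
Step 4: cell (2,3) = 305219/54000
Full grid after step 4:
  8807/2025 907927/216000 191011/43200 289073/64800
  1020217/216000 220039/45000 880127/180000 55393/10800
  1142977/216000 192467/36000 506521/90000 305219/54000
  69917/12960 600641/108000 619333/108000 191689/32400

Answer: 305219/54000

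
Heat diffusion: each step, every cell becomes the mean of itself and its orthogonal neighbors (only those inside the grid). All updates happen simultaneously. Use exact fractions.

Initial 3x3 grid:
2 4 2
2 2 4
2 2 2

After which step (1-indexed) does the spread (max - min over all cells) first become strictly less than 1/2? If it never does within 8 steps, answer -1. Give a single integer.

Step 1: max=10/3, min=2, spread=4/3
Step 2: max=113/40, min=2, spread=33/40
Step 3: max=1517/540, min=101/45, spread=61/108
Step 4: max=86239/32400, min=3061/1350, spread=511/1296
  -> spread < 1/2 first at step 4
Step 5: max=5117933/1944000, min=42401/18000, spread=4309/15552
Step 6: max=300663751/116640000, min=5791237/2430000, spread=36295/186624
Step 7: max=17881970597/6998400000, min=1410535831/583200000, spread=305773/2239488
Step 8: max=1063122670159/419904000000, min=14206575497/5832000000, spread=2575951/26873856

Answer: 4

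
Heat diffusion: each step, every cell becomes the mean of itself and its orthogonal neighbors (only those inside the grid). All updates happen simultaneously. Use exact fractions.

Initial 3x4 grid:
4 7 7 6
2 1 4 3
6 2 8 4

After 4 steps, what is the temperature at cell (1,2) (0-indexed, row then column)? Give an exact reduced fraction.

Answer: 1635181/360000

Derivation:
Step 1: cell (1,2) = 23/5
Step 2: cell (1,2) = 451/100
Step 3: cell (1,2) = 27689/6000
Step 4: cell (1,2) = 1635181/360000
Full grid after step 4:
  533581/129600 944231/216000 1025771/216000 634441/129600
  3375559/864000 1511381/360000 1635181/360000 4124519/864000
  495781/129600 870731/216000 105919/24000 7361/1600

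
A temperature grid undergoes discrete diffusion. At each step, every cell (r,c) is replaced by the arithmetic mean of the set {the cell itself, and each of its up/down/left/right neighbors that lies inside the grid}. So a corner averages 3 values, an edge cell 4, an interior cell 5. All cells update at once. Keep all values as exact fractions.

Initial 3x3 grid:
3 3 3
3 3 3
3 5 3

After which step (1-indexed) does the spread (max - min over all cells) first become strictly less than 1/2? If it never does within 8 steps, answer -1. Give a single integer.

Step 1: max=11/3, min=3, spread=2/3
Step 2: max=427/120, min=3, spread=67/120
Step 3: max=3677/1080, min=307/100, spread=1807/5400
  -> spread < 1/2 first at step 3
Step 4: max=1453963/432000, min=8461/2700, spread=33401/144000
Step 5: max=12893933/3888000, min=853391/270000, spread=3025513/19440000
Step 6: max=5130526867/1555200000, min=45955949/14400000, spread=53531/497664
Step 7: max=305968925849/93312000000, min=12455116051/3888000000, spread=450953/5971968
Step 8: max=18305063560603/5598720000000, min=1500688610519/466560000000, spread=3799043/71663616

Answer: 3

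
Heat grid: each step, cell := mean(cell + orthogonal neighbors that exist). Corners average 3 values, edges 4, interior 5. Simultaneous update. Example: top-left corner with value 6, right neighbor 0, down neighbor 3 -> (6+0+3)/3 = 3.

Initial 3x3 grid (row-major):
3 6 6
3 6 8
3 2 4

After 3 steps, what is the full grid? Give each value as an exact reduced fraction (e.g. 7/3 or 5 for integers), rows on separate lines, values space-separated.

Answer: 161/36 2921/576 2417/432
2351/576 75/16 95/18
811/216 2443/576 2075/432

Derivation:
After step 1:
  4 21/4 20/3
  15/4 5 6
  8/3 15/4 14/3
After step 2:
  13/3 251/48 215/36
  185/48 19/4 67/12
  61/18 193/48 173/36
After step 3:
  161/36 2921/576 2417/432
  2351/576 75/16 95/18
  811/216 2443/576 2075/432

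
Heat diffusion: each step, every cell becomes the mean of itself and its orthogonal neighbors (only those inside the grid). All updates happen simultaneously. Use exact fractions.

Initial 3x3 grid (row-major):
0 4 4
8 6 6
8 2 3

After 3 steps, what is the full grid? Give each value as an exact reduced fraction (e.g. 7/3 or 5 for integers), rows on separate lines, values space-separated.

Answer: 277/60 31897/7200 9517/2160
3933/800 14239/3000 64819/14400
3719/720 70019/14400 4991/1080

Derivation:
After step 1:
  4 7/2 14/3
  11/2 26/5 19/4
  6 19/4 11/3
After step 2:
  13/3 521/120 155/36
  207/40 237/50 1097/240
  65/12 1177/240 79/18
After step 3:
  277/60 31897/7200 9517/2160
  3933/800 14239/3000 64819/14400
  3719/720 70019/14400 4991/1080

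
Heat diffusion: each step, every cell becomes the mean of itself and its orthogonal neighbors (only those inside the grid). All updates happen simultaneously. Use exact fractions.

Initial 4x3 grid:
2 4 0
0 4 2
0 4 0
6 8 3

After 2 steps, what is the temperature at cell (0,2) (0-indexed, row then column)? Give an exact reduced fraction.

Answer: 2

Derivation:
Step 1: cell (0,2) = 2
Step 2: cell (0,2) = 2
Full grid after step 2:
  2 93/40 2
  11/5 23/10 171/80
  89/30 16/5 637/240
  149/36 1007/240 67/18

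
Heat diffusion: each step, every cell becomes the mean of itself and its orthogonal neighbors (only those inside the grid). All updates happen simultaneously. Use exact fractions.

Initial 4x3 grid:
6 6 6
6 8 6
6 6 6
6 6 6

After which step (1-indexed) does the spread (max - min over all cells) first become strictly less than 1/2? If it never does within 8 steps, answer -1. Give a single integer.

Answer: 2

Derivation:
Step 1: max=13/2, min=6, spread=1/2
Step 2: max=323/50, min=6, spread=23/50
  -> spread < 1/2 first at step 2
Step 3: max=15211/2400, min=1213/200, spread=131/480
Step 4: max=136151/21600, min=21991/3600, spread=841/4320
Step 5: max=54382051/8640000, min=4413373/720000, spread=56863/345600
Step 6: max=488094341/77760000, min=39869543/6480000, spread=386393/3110400
Step 7: max=195017723131/31104000000, min=15972358813/2592000000, spread=26795339/248832000
Step 8: max=11681255714129/1866240000000, min=960206149667/155520000000, spread=254051069/2985984000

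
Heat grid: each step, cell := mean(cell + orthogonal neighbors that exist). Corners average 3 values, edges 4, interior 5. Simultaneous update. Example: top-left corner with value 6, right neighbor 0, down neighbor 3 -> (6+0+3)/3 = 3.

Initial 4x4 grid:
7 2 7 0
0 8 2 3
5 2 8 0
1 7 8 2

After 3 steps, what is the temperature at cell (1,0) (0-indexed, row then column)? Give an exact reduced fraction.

Answer: 108/25

Derivation:
Step 1: cell (1,0) = 5
Step 2: cell (1,0) = 16/5
Step 3: cell (1,0) = 108/25
Full grid after step 3:
  2761/720 3561/800 24809/7200 7361/2160
  108/25 7623/2000 25391/6000 10837/3600
  844/225 28277/6000 23567/6000 14053/3600
  1903/432 31073/7200 34361/7200 1693/432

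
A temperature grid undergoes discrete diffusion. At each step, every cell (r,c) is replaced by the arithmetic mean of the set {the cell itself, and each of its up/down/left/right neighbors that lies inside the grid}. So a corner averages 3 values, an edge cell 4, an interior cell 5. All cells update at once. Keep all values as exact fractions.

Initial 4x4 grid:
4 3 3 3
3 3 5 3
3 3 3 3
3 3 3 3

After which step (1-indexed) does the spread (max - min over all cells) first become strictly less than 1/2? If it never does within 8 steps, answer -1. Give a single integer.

Answer: 2

Derivation:
Step 1: max=7/2, min=3, spread=1/2
Step 2: max=86/25, min=3, spread=11/25
  -> spread < 1/2 first at step 2
Step 3: max=8059/2400, min=145/48, spread=809/2400
Step 4: max=71609/21600, min=22087/7200, spread=1337/5400
Step 5: max=7139503/2160000, min=222167/72000, spread=474493/2160000
Step 6: max=63891653/19440000, min=4032799/1296000, spread=849917/4860000
Step 7: max=6364817359/1944000000, min=121510697/38880000, spread=1190463/8000000
Step 8: max=57096801509/17496000000, min=6104056969/1944000000, spread=540072197/4374000000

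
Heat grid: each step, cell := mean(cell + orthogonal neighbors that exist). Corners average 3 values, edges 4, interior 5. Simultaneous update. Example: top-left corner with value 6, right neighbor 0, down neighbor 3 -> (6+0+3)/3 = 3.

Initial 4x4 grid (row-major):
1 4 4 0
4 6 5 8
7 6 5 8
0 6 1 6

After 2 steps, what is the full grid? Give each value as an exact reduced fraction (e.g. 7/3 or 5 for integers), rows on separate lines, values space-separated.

After step 1:
  3 15/4 13/4 4
  9/2 5 28/5 21/4
  17/4 6 5 27/4
  13/3 13/4 9/2 5
After step 2:
  15/4 15/4 83/20 25/6
  67/16 497/100 241/50 27/5
  229/48 47/10 557/100 11/2
  71/18 217/48 71/16 65/12

Answer: 15/4 15/4 83/20 25/6
67/16 497/100 241/50 27/5
229/48 47/10 557/100 11/2
71/18 217/48 71/16 65/12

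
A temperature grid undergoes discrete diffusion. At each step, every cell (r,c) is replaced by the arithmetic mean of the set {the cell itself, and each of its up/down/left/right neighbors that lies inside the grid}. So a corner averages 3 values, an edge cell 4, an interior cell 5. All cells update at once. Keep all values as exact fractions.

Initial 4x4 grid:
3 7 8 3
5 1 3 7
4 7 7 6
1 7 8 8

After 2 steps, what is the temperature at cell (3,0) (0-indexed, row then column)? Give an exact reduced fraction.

Step 1: cell (3,0) = 4
Step 2: cell (3,0) = 14/3
Full grid after step 2:
  13/3 49/10 53/10 16/3
  171/40 23/5 26/5 459/80
  167/40 26/5 311/50 1517/240
  14/3 449/80 1607/240 131/18

Answer: 14/3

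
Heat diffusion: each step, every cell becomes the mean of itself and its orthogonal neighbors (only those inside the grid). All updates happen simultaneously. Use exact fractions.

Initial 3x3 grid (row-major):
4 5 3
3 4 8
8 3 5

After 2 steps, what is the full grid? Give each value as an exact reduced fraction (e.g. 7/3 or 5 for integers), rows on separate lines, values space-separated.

After step 1:
  4 4 16/3
  19/4 23/5 5
  14/3 5 16/3
After step 2:
  17/4 269/60 43/9
  1081/240 467/100 76/15
  173/36 49/10 46/9

Answer: 17/4 269/60 43/9
1081/240 467/100 76/15
173/36 49/10 46/9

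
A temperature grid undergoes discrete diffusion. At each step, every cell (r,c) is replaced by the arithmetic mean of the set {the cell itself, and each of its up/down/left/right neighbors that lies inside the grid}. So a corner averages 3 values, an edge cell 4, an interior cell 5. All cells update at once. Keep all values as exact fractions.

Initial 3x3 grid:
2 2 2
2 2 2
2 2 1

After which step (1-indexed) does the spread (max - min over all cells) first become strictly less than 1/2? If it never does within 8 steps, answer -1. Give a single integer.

Answer: 1

Derivation:
Step 1: max=2, min=5/3, spread=1/3
  -> spread < 1/2 first at step 1
Step 2: max=2, min=31/18, spread=5/18
Step 3: max=2, min=391/216, spread=41/216
Step 4: max=709/360, min=23789/12960, spread=347/2592
Step 5: max=7043/3600, min=1448263/777600, spread=2921/31104
Step 6: max=838517/432000, min=87483461/46656000, spread=24611/373248
Step 7: max=18783259/9720000, min=5279997967/2799360000, spread=207329/4478976
Step 8: max=997998401/518400000, min=317893247549/167961600000, spread=1746635/53747712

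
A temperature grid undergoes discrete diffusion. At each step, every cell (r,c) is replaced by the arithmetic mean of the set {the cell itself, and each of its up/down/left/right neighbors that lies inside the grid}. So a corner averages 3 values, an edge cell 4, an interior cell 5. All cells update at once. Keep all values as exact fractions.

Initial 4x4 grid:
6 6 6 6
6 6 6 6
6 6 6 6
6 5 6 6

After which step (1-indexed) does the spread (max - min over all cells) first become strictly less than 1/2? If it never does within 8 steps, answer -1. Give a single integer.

Step 1: max=6, min=17/3, spread=1/3
  -> spread < 1/2 first at step 1
Step 2: max=6, min=689/120, spread=31/120
Step 3: max=6, min=6269/1080, spread=211/1080
Step 4: max=6, min=631157/108000, spread=16843/108000
Step 5: max=53921/9000, min=5693357/972000, spread=130111/972000
Step 6: max=3232841/540000, min=171317633/29160000, spread=3255781/29160000
Step 7: max=3228893/540000, min=5148446309/874800000, spread=82360351/874800000
Step 8: max=580693559/97200000, min=154712683109/26244000000, spread=2074577821/26244000000

Answer: 1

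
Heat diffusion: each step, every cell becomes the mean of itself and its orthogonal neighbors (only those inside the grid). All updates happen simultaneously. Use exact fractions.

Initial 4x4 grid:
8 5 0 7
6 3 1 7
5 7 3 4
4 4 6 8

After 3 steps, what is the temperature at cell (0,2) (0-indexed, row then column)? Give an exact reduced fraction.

Step 1: cell (0,2) = 13/4
Step 2: cell (0,2) = 883/240
Step 3: cell (0,2) = 29299/7200
Full grid after step 3:
  10949/2160 31811/7200 29299/7200 4439/1080
  8939/1800 5467/1200 12383/3000 31759/7200
  1813/360 2777/600 9339/2000 3911/800
  5317/1080 3557/720 5999/1200 3809/720

Answer: 29299/7200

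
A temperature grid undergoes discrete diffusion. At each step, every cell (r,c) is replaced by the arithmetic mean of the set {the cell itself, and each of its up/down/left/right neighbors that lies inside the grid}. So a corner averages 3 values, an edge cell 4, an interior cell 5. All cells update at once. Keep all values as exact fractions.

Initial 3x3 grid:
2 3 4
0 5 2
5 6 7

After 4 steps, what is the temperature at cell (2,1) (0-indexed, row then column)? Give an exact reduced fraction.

Step 1: cell (2,1) = 23/4
Step 2: cell (2,1) = 1057/240
Step 3: cell (2,1) = 63419/14400
Step 4: cell (2,1) = 3519193/864000
Full grid after step 4:
  206377/64800 1426409/432000 13139/3600
  738017/216000 1362091/360000 566053/144000
  503129/129600 3519193/864000 187793/43200

Answer: 3519193/864000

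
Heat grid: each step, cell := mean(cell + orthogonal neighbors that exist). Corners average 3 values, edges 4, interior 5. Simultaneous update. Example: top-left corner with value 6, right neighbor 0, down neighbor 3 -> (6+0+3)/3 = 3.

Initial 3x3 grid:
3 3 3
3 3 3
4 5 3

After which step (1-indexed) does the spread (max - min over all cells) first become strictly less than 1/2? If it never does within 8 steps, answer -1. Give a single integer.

Step 1: max=4, min=3, spread=1
Step 2: max=889/240, min=3, spread=169/240
Step 3: max=647/180, min=3739/1200, spread=1723/3600
  -> spread < 1/2 first at step 3
Step 4: max=12583/3600, min=17087/5400, spread=143/432
Step 5: max=2238103/648000, min=38657/12000, spread=1205/5184
Step 6: max=132727741/38880000, min=63191683/19440000, spread=10151/62208
Step 7: max=879058903/259200000, min=3822144751/1166400000, spread=85517/746496
Step 8: max=472148072069/139968000000, min=76815222949/23328000000, spread=720431/8957952

Answer: 3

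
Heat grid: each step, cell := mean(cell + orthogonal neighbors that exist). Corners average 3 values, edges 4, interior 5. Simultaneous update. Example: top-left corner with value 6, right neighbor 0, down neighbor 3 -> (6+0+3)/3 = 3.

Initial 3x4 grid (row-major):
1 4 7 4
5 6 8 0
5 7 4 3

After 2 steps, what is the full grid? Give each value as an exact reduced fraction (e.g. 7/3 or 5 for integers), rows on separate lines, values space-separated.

After step 1:
  10/3 9/2 23/4 11/3
  17/4 6 5 15/4
  17/3 11/2 11/2 7/3
After step 2:
  145/36 235/48 227/48 79/18
  77/16 101/20 26/5 59/16
  185/36 17/3 55/12 139/36

Answer: 145/36 235/48 227/48 79/18
77/16 101/20 26/5 59/16
185/36 17/3 55/12 139/36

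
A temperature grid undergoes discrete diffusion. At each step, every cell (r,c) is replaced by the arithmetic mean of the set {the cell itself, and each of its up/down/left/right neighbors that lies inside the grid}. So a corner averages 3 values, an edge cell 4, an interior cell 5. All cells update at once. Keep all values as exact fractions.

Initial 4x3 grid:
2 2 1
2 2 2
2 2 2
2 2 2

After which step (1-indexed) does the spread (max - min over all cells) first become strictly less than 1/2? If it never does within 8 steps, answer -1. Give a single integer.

Answer: 1

Derivation:
Step 1: max=2, min=5/3, spread=1/3
  -> spread < 1/2 first at step 1
Step 2: max=2, min=31/18, spread=5/18
Step 3: max=2, min=391/216, spread=41/216
Step 4: max=2, min=47623/25920, spread=4217/25920
Step 5: max=14321/7200, min=2901251/1555200, spread=38417/311040
Step 6: max=285403/144000, min=175423789/93312000, spread=1903471/18662400
Step 7: max=8524241/4320000, min=10596450911/5598720000, spread=18038617/223948800
Step 8: max=764673241/388800000, min=638578217149/335923200000, spread=883978523/13436928000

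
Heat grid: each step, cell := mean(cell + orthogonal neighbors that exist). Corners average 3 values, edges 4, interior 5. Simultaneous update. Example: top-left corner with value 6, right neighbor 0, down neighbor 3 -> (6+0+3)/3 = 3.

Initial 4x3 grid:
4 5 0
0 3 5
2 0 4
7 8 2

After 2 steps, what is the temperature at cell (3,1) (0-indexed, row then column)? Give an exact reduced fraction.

Answer: 1079/240

Derivation:
Step 1: cell (3,1) = 17/4
Step 2: cell (3,1) = 1079/240
Full grid after step 2:
  11/4 179/60 28/9
  101/40 57/20 701/240
  407/120 61/20 829/240
  73/18 1079/240 35/9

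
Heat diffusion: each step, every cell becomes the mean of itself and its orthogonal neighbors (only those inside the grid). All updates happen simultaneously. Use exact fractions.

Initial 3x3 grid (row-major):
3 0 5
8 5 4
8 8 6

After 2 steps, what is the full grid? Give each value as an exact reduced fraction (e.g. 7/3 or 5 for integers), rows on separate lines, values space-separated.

After step 1:
  11/3 13/4 3
  6 5 5
  8 27/4 6
After step 2:
  155/36 179/48 15/4
  17/3 26/5 19/4
  83/12 103/16 71/12

Answer: 155/36 179/48 15/4
17/3 26/5 19/4
83/12 103/16 71/12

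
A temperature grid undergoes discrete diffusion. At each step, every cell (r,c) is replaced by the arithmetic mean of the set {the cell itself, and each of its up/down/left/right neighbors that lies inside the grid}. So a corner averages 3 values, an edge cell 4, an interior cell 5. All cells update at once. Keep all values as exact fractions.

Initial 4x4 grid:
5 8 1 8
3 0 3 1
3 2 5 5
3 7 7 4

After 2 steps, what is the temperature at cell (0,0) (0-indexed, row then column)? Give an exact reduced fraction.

Answer: 139/36

Derivation:
Step 1: cell (0,0) = 16/3
Step 2: cell (0,0) = 139/36
Full grid after step 2:
  139/36 511/120 83/24 151/36
  421/120 297/100 377/100 10/3
  397/120 37/10 193/50 133/30
  71/18 547/120 607/120 89/18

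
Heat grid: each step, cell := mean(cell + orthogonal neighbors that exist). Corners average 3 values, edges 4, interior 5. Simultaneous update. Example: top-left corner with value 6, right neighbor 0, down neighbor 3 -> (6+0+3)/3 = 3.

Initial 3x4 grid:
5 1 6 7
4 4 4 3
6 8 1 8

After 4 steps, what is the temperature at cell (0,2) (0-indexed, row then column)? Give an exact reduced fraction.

Step 1: cell (0,2) = 9/2
Step 2: cell (0,2) = 523/120
Step 3: cell (0,2) = 16279/3600
Step 4: cell (0,2) = 60161/13500
Full grid after step 4:
  556081/129600 117367/27000 60161/13500 302963/64800
  3917729/864000 1608211/360000 828893/180000 2008057/432000
  203827/43200 56677/12000 55657/12000 102221/21600

Answer: 60161/13500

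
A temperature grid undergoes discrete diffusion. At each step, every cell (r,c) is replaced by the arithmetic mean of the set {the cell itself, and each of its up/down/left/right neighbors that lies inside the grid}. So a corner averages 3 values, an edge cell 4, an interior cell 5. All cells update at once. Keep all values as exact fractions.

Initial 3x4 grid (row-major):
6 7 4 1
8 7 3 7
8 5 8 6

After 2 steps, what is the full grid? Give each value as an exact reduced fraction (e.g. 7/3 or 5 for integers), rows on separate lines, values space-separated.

After step 1:
  7 6 15/4 4
  29/4 6 29/5 17/4
  7 7 11/2 7
After step 2:
  27/4 91/16 391/80 4
  109/16 641/100 253/50 421/80
  85/12 51/8 253/40 67/12

Answer: 27/4 91/16 391/80 4
109/16 641/100 253/50 421/80
85/12 51/8 253/40 67/12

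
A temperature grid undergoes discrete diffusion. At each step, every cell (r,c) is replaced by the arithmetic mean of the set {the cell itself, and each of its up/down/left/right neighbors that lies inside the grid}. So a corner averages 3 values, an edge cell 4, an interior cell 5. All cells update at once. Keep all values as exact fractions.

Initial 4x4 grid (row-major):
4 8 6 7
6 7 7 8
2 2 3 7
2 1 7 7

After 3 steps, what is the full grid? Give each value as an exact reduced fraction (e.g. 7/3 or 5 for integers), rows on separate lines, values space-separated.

Answer: 203/36 14299/2400 15803/2400 4889/720
11369/2400 1343/250 2391/400 3977/600
26347/7200 24547/6000 107/20 3607/600
1253/432 6553/1800 2837/600 259/45

Derivation:
After step 1:
  6 25/4 7 7
  19/4 6 31/5 29/4
  3 3 26/5 25/4
  5/3 3 9/2 7
After step 2:
  17/3 101/16 529/80 85/12
  79/16 131/25 633/100 267/40
  149/48 101/25 503/100 257/40
  23/9 73/24 197/40 71/12
After step 3:
  203/36 14299/2400 15803/2400 4889/720
  11369/2400 1343/250 2391/400 3977/600
  26347/7200 24547/6000 107/20 3607/600
  1253/432 6553/1800 2837/600 259/45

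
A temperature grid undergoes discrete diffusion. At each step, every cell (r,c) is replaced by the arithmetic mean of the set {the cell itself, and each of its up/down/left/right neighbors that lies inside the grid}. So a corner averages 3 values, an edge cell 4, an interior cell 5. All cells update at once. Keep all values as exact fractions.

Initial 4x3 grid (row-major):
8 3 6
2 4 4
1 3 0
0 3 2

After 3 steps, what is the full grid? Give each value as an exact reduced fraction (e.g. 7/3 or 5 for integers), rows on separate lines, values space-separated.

Answer: 4291/1080 59993/14400 2153/540
24149/7200 19927/6000 24599/7200
16619/7200 1221/500 17869/7200
4037/2160 571/300 4447/2160

Derivation:
After step 1:
  13/3 21/4 13/3
  15/4 16/5 7/2
  3/2 11/5 9/4
  4/3 2 5/3
After step 2:
  40/9 1027/240 157/36
  767/240 179/50 797/240
  527/240 223/100 577/240
  29/18 9/5 71/36
After step 3:
  4291/1080 59993/14400 2153/540
  24149/7200 19927/6000 24599/7200
  16619/7200 1221/500 17869/7200
  4037/2160 571/300 4447/2160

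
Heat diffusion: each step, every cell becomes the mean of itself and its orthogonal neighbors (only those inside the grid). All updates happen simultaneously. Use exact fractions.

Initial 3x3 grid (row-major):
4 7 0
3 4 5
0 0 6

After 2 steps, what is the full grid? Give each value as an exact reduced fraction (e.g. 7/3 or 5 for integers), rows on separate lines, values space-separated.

Answer: 67/18 973/240 23/6
733/240 331/100 913/240
25/12 329/120 119/36

Derivation:
After step 1:
  14/3 15/4 4
  11/4 19/5 15/4
  1 5/2 11/3
After step 2:
  67/18 973/240 23/6
  733/240 331/100 913/240
  25/12 329/120 119/36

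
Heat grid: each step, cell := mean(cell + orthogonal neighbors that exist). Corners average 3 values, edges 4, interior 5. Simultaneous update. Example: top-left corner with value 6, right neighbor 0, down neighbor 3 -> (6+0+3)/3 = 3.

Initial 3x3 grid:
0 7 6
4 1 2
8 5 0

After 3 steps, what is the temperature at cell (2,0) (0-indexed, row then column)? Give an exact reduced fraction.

Step 1: cell (2,0) = 17/3
Step 2: cell (2,0) = 149/36
Step 3: cell (2,0) = 8683/2160
Full grid after step 3:
  8323/2160 25753/7200 2621/720
  53881/14400 11111/3000 46381/14400
  8683/2160 8351/2400 7103/2160

Answer: 8683/2160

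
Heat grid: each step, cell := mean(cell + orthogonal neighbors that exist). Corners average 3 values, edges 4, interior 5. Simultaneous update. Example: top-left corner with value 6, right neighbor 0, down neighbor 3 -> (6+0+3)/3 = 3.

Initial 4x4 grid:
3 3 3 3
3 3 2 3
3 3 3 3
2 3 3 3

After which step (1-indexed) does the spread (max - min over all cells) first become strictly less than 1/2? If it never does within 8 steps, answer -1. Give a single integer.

Step 1: max=3, min=8/3, spread=1/3
  -> spread < 1/2 first at step 1
Step 2: max=3, min=49/18, spread=5/18
Step 3: max=117/40, min=607/216, spread=31/270
Step 4: max=10517/3600, min=91283/32400, spread=337/3240
Step 5: max=312847/108000, min=2762909/972000, spread=26357/486000
Step 6: max=624847/216000, min=3321179/1166400, spread=132487/2916000
Step 7: max=280358111/97200000, min=99967349/34992000, spread=12019637/437400000
Step 8: max=8404041937/2916000000, min=75065439563/26244000000, spread=57093787/2624400000

Answer: 1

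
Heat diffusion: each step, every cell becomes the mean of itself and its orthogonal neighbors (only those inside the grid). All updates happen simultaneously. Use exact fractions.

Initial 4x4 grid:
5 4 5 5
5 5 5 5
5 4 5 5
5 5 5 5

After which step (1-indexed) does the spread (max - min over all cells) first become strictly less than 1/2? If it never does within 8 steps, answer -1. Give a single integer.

Answer: 1

Derivation:
Step 1: max=5, min=23/5, spread=2/5
  -> spread < 1/2 first at step 1
Step 2: max=5, min=563/120, spread=37/120
Step 3: max=1987/400, min=10261/2160, spread=293/1350
Step 4: max=35609/7200, min=206741/43200, spread=6913/43200
Step 5: max=196999/40000, min=1861433/388800, spread=333733/2430000
Step 6: max=31857617/6480000, min=280206991/58320000, spread=3255781/29160000
Step 7: max=953423267/194400000, min=8416088701/1749600000, spread=82360351/874800000
Step 8: max=28569348089/5832000000, min=252974977159/52488000000, spread=2074577821/26244000000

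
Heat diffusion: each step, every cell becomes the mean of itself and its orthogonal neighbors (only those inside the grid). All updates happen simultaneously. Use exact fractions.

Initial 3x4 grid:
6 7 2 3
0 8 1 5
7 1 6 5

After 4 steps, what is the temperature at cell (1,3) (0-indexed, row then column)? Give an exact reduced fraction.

Answer: 1750097/432000

Derivation:
Step 1: cell (1,3) = 7/2
Step 2: cell (1,3) = 497/120
Step 3: cell (1,3) = 27163/7200
Step 4: cell (1,3) = 1750097/432000
Full grid after step 4:
  586471/129600 455023/108000 447523/108000 248183/64800
  1228673/288000 175239/40000 358019/90000 1750097/432000
  563021/129600 889171/216000 914171/216000 64877/16200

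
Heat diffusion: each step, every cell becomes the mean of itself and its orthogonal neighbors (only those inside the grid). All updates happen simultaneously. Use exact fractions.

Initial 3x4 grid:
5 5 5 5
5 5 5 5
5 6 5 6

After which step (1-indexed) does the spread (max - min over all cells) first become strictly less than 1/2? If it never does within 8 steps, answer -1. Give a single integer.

Step 1: max=11/2, min=5, spread=1/2
Step 2: max=193/36, min=5, spread=13/36
  -> spread < 1/2 first at step 2
Step 3: max=38057/7200, min=1007/200, spread=361/1440
Step 4: max=679969/129600, min=27361/5400, spread=4661/25920
Step 5: max=33798863/6480000, min=10996621/2160000, spread=809/6480
Step 6: max=2426890399/466560000, min=99235301/19440000, spread=1809727/18662400
Step 7: max=145212447941/27993600000, min=746200573/145800000, spread=77677517/1119744000
Step 8: max=8699978394319/1679616000000, min=59779066451/11664000000, spread=734342603/13436928000

Answer: 2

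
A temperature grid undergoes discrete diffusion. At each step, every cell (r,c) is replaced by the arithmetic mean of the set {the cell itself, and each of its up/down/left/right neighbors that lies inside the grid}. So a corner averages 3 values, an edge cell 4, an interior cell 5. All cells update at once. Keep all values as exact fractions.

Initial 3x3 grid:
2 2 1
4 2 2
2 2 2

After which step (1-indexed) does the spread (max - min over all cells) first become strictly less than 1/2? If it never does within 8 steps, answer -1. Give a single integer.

Answer: 3

Derivation:
Step 1: max=8/3, min=5/3, spread=1
Step 2: max=307/120, min=31/18, spread=301/360
Step 3: max=2597/1080, min=27623/14400, spread=21011/43200
  -> spread < 1/2 first at step 3
Step 4: max=1000303/432000, min=127609/64800, spread=448729/1296000
Step 5: max=8836373/3888000, min=7932623/3888000, spread=1205/5184
Step 6: max=520182931/233280000, min=482116681/233280000, spread=10151/62208
Step 7: max=30933063557/13996800000, min=29329619807/13996800000, spread=85517/746496
Step 8: max=1840072079779/839808000000, min=1772531673529/839808000000, spread=720431/8957952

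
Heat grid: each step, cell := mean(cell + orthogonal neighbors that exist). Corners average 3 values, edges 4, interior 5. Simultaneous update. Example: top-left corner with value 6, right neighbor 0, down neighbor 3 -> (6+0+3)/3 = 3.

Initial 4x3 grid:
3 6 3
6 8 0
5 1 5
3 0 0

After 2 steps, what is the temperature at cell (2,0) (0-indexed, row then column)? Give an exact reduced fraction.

Answer: 943/240

Derivation:
Step 1: cell (2,0) = 15/4
Step 2: cell (2,0) = 943/240
Full grid after step 2:
  31/6 43/10 4
  369/80 9/2 127/40
  943/240 57/20 329/120
  89/36 137/60 25/18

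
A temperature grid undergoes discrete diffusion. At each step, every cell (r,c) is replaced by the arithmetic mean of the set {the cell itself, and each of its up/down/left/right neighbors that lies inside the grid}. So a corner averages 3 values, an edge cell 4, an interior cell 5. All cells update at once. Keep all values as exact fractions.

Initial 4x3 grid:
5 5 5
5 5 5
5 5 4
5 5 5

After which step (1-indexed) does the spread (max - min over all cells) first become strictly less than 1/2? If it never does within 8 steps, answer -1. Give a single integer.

Answer: 1

Derivation:
Step 1: max=5, min=14/3, spread=1/3
  -> spread < 1/2 first at step 1
Step 2: max=5, min=569/120, spread=31/120
Step 3: max=5, min=5189/1080, spread=211/1080
Step 4: max=8953/1800, min=523103/108000, spread=14077/108000
Step 5: max=536317/108000, min=4719593/972000, spread=5363/48600
Step 6: max=297131/60000, min=142059191/29160000, spread=93859/1166400
Step 7: max=480663533/97200000, min=8537725519/1749600000, spread=4568723/69984000
Step 8: max=14398381111/2916000000, min=513099564371/104976000000, spread=8387449/167961600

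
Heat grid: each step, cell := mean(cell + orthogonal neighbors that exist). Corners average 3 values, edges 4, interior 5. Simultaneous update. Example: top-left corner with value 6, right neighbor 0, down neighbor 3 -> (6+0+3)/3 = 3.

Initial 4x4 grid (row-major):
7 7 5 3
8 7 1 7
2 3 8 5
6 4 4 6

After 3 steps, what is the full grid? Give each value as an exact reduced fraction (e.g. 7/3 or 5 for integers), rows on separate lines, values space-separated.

Answer: 13097/2160 10469/1800 599/120 893/180
41291/7200 31727/6000 2609/500 287/60
11809/2400 5021/1000 9689/2000 1589/300
1663/360 11009/2400 12217/2400 3679/720

Derivation:
After step 1:
  22/3 13/2 4 5
  6 26/5 28/5 4
  19/4 24/5 21/5 13/2
  4 17/4 11/2 5
After step 2:
  119/18 691/120 211/40 13/3
  1397/240 281/50 23/5 211/40
  391/80 116/25 133/25 197/40
  13/3 371/80 379/80 17/3
After step 3:
  13097/2160 10469/1800 599/120 893/180
  41291/7200 31727/6000 2609/500 287/60
  11809/2400 5021/1000 9689/2000 1589/300
  1663/360 11009/2400 12217/2400 3679/720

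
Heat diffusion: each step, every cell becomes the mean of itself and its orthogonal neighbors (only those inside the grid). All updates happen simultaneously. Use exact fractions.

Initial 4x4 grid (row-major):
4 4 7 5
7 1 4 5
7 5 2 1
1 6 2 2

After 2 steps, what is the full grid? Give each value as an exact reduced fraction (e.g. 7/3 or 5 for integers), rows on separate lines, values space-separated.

Answer: 55/12 91/20 277/60 173/36
379/80 419/100 391/100 943/240
1117/240 197/50 163/50 643/240
79/18 461/120 329/120 43/18

Derivation:
After step 1:
  5 4 5 17/3
  19/4 21/5 19/5 15/4
  5 21/5 14/5 5/2
  14/3 7/2 3 5/3
After step 2:
  55/12 91/20 277/60 173/36
  379/80 419/100 391/100 943/240
  1117/240 197/50 163/50 643/240
  79/18 461/120 329/120 43/18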